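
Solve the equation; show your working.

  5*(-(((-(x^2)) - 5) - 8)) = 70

Step 1. [5*(-(((-(x^2)) - 5) - 8)) = 70] leading coefficient 5: divide by 5. So div: -(((-(x^2)) - 5) - 8) = 14.
Step 2. [-(((-(x^2)) - 5) - 8) = 14] LHS negated; negate both sides. So neg: ((-(x^2)) - 5) - 8 = -14.
Step 3. [((-(x^2)) - 5) - 8 = -14] add 8: x sits inside (… - 8). So sub: (-(x^2)) - 5 = -6.
Step 4. [(-(x^2)) - 5 = -6] add 5: x sits inside (… - 5). So sub: -(x^2) = -1.
Step 5. [-(x^2) = -1] leading − — multiply by −1, so neg: x^2 = 1.
Step 6. [x^2 = 1] √ both sides: 1 ≥ 0 gives two branches. So sqrt: x = 1 or -1.

Answer: x ∈ {-1, 1}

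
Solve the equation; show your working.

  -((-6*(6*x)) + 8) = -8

Step 1. [-((-6*(6*x)) + 8) = -8] LHS negated; negate both sides. So neg: (-6*(6*x)) + 8 = 8.
Step 2. [(-6*(6*x)) + 8 = 8] peel the +8: subtract 8 from each side. So sub: -6*(6*x) = 0.
Step 3. [-6*(6*x) = 0] -6·(inner) — divide through by -6, so div: 6*x = 0.
Step 4. [6*x = 0] divide by the outer 6, so div: x = 0.

Answer: x ∈ {0}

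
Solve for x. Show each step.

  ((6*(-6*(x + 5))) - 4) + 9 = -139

Step 1. [((6*(-6*(x + 5))) - 4) + 9 = -139] the outer +9 inverts by subtracting 9 ⇒ sub: (6*(-6*(x + 5))) - 4 = -148.
Step 2. [(6*(-6*(x + 5))) - 4 = -148] the outer -4 inverts by adding 4 ⇒ sub: 6*(-6*(x + 5)) = -144.
Step 3. [6*(-6*(x + 5)) = -144] leading coefficient 6: divide by 6, so div: -6*(x + 5) = -24.
Step 4. [-6*(x + 5) = -24] -6 out front; divide by -6. So div: x + 5 = 4.
Step 5. [x + 5 = 4] the outer +5 inverts by subtracting 5, so sub: x = -1.

Answer: x ∈ {-1}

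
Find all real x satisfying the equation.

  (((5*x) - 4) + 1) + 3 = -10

Step 1. [(((5*x) - 4) + 1) + 3 = -10] +3 is outermost — subtract 3 both sides, so sub: ((5*x) - 4) + 1 = -13.
Step 2. [((5*x) - 4) + 1 = -13] 1 comes off first (subtract 1), so sub: (5*x) - 4 = -14.
Step 3. [(5*x) - 4 = -14] add 4: x sits inside (… - 4), so sub: 5*x = -10.
Step 4. [5*x = -10] 5·(inner) — divide through by 5 ⇒ div: x = -2.

Answer: x ∈ {-2}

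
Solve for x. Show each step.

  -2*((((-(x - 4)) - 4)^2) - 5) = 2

Step 1. [-2*((((-(x - 4)) - 4)^2) - 5) = 2] LHS = -2·(…); ÷-2 both sides, so div: (((-(x - 4)) - 4)^2) - 5 = -1.
Step 2. [(((-(x - 4)) - 4)^2) - 5 = -1] 5 comes off first (add 5), so sub: ((-(x - 4)) - 4)^2 = 4.
Step 3. [((-(x - 4)) - 4)^2 = 4] LHS squared, RHS 4 ≥ 0: apply √ (±) ⇒ sqrt: (-(x - 4)) - 4 = 2 or -2.
Step 4. [(-(x - 4)) - 4 = 2 or -2] the outer -4 inverts by adding 4 ⇒ sub: -(x - 4) = 6 or 2.
Step 5. [-(x - 4) = 6 or 2] leading − — multiply by −1, so neg: x - 4 = -6 or -2.
Step 6. [x - 4 = -6 or -2] -4 is outermost — add 4 both sides ⇒ sub: x = -2 or 2.

Answer: x ∈ {-2, 2}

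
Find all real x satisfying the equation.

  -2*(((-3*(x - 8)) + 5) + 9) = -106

Step 1. [-2*(((-3*(x - 8)) + 5) + 9) = -106] -2·(inner) — divide through by -2 ⇒ div: ((-3*(x - 8)) + 5) + 9 = 53.
Step 2. [((-3*(x - 8)) + 5) + 9 = 53] peel the +9: subtract 9 from each side. So sub: (-3*(x - 8)) + 5 = 44.
Step 3. [(-3*(x - 8)) + 5 = 44] peel the +5: subtract 5 from each side ⇒ sub: -3*(x - 8) = 39.
Step 4. [-3*(x - 8) = 39] -3 out front; divide by -3 ⇒ div: x - 8 = -13.
Step 5. [x - 8 = -13] 8 comes off first (add 8). So sub: x = -5.

Answer: x ∈ {-5}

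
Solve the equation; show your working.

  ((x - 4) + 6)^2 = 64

Step 1. [((x - 4) + 6)^2 = 64] √ both sides: 64 ≥ 0 gives two branches ⇒ sqrt: (x - 4) + 6 = 8 or -8.
Step 2. [(x - 4) + 6 = 8 or -8] the outer +6 inverts by subtracting 6. So sub: x - 4 = 2 or -14.
Step 3. [x - 4 = 2 or -14] peel the -4: add 4 from each side, so sub: x = 6 or -10.

Answer: x ∈ {-10, 6}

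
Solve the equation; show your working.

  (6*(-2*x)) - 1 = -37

Step 1. [(6*(-2*x)) - 1 = -37] the outer -1 inverts by adding 1, so sub: 6*(-2*x) = -36.
Step 2. [6*(-2*x) = -36] 6 out front; divide by 6, so div: -2*x = -6.
Step 3. [-2*x = -6] -2 out front; divide by -2. So div: x = 3.

Answer: x ∈ {3}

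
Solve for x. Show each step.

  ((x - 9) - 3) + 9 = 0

Step 1. [((x - 9) - 3) + 9 = 0] the outer +9 inverts by subtracting 9, so sub: (x - 9) - 3 = -9.
Step 2. [(x - 9) - 3 = -9] the outer -3 inverts by adding 3 ⇒ sub: x - 9 = -6.
Step 3. [x - 9 = -6] add 9: x sits inside (… - 9). So sub: x = 3.

Answer: x ∈ {3}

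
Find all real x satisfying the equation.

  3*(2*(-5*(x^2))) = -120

Step 1. [3*(2*(-5*(x^2))) = -120] divide by the outer 3, so div: 2*(-5*(x^2)) = -40.
Step 2. [2*(-5*(x^2)) = -40] leading coefficient 2: divide by 2. So div: -5*(x^2) = -20.
Step 3. [-5*(x^2) = -20] -5·(inner) — divide through by -5. So div: x^2 = 4.
Step 4. [x^2 = 4] √ both sides: 4 ≥ 0 gives two branches ⇒ sqrt: x = 2 or -2.

Answer: x ∈ {-2, 2}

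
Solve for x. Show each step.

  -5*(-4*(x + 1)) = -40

Step 1. [-5*(-4*(x + 1)) = -40] -5·(inner) — divide through by -5 ⇒ div: -4*(x + 1) = 8.
Step 2. [-4*(x + 1) = 8] -4·(inner) — divide through by -4. So div: x + 1 = -2.
Step 3. [x + 1 = -2] +1 is outermost — subtract 1 both sides. So sub: x = -3.

Answer: x ∈ {-3}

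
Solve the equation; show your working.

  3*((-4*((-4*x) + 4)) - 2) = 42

Step 1. [3*((-4*((-4*x) + 4)) - 2) = 42] leading coefficient 3: divide by 3. So div: (-4*((-4*x) + 4)) - 2 = 14.
Step 2. [(-4*((-4*x) + 4)) - 2 = 14] peel the -2: add 2 from each side. So sub: -4*((-4*x) + 4) = 16.
Step 3. [-4*((-4*x) + 4) = 16] -4·(inner) — divide through by -4, so div: (-4*x) + 4 = -4.
Step 4. [(-4*x) + 4 = -4] subtract 4: x sits inside (… + 4), so sub: -4*x = -8.
Step 5. [-4*x = -8] leading coefficient -4: divide by -4, so div: x = 2.

Answer: x ∈ {2}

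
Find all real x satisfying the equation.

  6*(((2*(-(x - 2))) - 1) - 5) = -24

Step 1. [6*(((2*(-(x - 2))) - 1) - 5) = -24] LHS = 6·(…); ÷6 both sides, so div: ((2*(-(x - 2))) - 1) - 5 = -4.
Step 2. [((2*(-(x - 2))) - 1) - 5 = -4] -5 is outermost — add 5 both sides ⇒ sub: (2*(-(x - 2))) - 1 = 1.
Step 3. [(2*(-(x - 2))) - 1 = 1] add 1: x sits inside (… - 1) ⇒ sub: 2*(-(x - 2)) = 2.
Step 4. [2*(-(x - 2)) = 2] LHS = 2·(…); ÷2 both sides, so div: -(x - 2) = 1.
Step 5. [-(x - 2) = 1] LHS negated; negate both sides ⇒ neg: x - 2 = -1.
Step 6. [x - 2 = -1] the outer -2 inverts by adding 2 ⇒ sub: x = 1.

Answer: x ∈ {1}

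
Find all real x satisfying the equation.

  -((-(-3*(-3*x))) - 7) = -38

Step 1. [-((-(-3*(-3*x))) - 7) = -38] flip signs both sides ⇒ neg: (-(-3*(-3*x))) - 7 = 38.
Step 2. [(-(-3*(-3*x))) - 7 = 38] 7 comes off first (add 7). So sub: -(-3*(-3*x)) = 45.
Step 3. [-(-3*(-3*x)) = 45] LHS negated; negate both sides ⇒ neg: -3*(-3*x) = -45.
Step 4. [-3*(-3*x) = -45] divide by the outer -3, so div: -3*x = 15.
Step 5. [-3*x = 15] divide by the outer -3 ⇒ div: x = -5.

Answer: x ∈ {-5}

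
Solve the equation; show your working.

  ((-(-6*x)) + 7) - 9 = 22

Step 1. [((-(-6*x)) + 7) - 9 = 22] the outer -9 inverts by adding 9 ⇒ sub: (-(-6*x)) + 7 = 31.
Step 2. [(-(-6*x)) + 7 = 31] subtract 7: x sits inside (… + 7) ⇒ sub: -(-6*x) = 24.
Step 3. [-(-6*x) = 24] leading − — multiply by −1 ⇒ neg: -6*x = -24.
Step 4. [-6*x = -24] -6 out front; divide by -6 ⇒ div: x = 4.

Answer: x ∈ {4}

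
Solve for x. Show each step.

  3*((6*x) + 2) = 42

Step 1. [3*((6*x) + 2) = 42] 3 out front; divide by 3, so div: (6*x) + 2 = 14.
Step 2. [(6*x) + 2 = 14] subtract 2: x sits inside (… + 2) ⇒ sub: 6*x = 12.
Step 3. [6*x = 12] leading coefficient 6: divide by 6, so div: x = 2.

Answer: x ∈ {2}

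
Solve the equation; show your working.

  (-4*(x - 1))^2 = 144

Step 1. [(-4*(x - 1))^2 = 144] √ both sides: 144 ≥ 0 gives two branches, so sqrt: -4*(x - 1) = 12 or -12.
Step 2. [-4*(x - 1) = 12 or -12] leading coefficient -4: divide by -4. So div: x - 1 = -3 or 3.
Step 3. [x - 1 = -3 or 3] add 1: x sits inside (… - 1). So sub: x = -2 or 4.

Answer: x ∈ {-2, 4}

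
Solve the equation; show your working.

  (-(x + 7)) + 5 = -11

Step 1. [(-(x + 7)) + 5 = -11] the outer +5 inverts by subtracting 5, so sub: -(x + 7) = -16.
Step 2. [-(x + 7) = -16] flip signs both sides ⇒ neg: x + 7 = 16.
Step 3. [x + 7 = 16] peel the +7: subtract 7 from each side ⇒ sub: x = 9.

Answer: x ∈ {9}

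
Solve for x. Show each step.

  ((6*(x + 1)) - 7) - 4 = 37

Step 1. [((6*(x + 1)) - 7) - 4 = 37] add 4: x sits inside (… - 4), so sub: (6*(x + 1)) - 7 = 41.
Step 2. [(6*(x + 1)) - 7 = 41] add 7: x sits inside (… - 7) ⇒ sub: 6*(x + 1) = 48.
Step 3. [6*(x + 1) = 48] 6·(inner) — divide through by 6. So div: x + 1 = 8.
Step 4. [x + 1 = 8] 1 comes off first (subtract 1) ⇒ sub: x = 7.

Answer: x ∈ {7}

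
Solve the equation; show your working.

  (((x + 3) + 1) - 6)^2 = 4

Step 1. [(((x + 3) + 1) - 6)^2 = 4] LHS squared, RHS 4 ≥ 0: apply √ (±), so sqrt: ((x + 3) + 1) - 6 = 2 or -2.
Step 2. [((x + 3) + 1) - 6 = 2 or -2] the outer -6 inverts by adding 6 ⇒ sub: (x + 3) + 1 = 8 or 4.
Step 3. [(x + 3) + 1 = 8 or 4] subtract 1: x sits inside (… + 1). So sub: x + 3 = 7 or 3.
Step 4. [x + 3 = 7 or 3] peel the +3: subtract 3 from each side. So sub: x = 4 or 0.

Answer: x ∈ {0, 4}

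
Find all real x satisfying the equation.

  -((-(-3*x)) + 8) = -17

Step 1. [-((-(-3*x)) + 8) = -17] leading − — multiply by −1. So neg: (-(-3*x)) + 8 = 17.
Step 2. [(-(-3*x)) + 8 = 17] the outer +8 inverts by subtracting 8, so sub: -(-3*x) = 9.
Step 3. [-(-3*x) = 9] leading − — multiply by −1 ⇒ neg: -3*x = -9.
Step 4. [-3*x = -9] divide by the outer -3. So div: x = 3.

Answer: x ∈ {3}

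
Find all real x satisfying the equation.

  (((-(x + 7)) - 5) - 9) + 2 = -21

Step 1. [(((-(x + 7)) - 5) - 9) + 2 = -21] the outer +2 inverts by subtracting 2, so sub: ((-(x + 7)) - 5) - 9 = -23.
Step 2. [((-(x + 7)) - 5) - 9 = -23] add 9: x sits inside (… - 9) ⇒ sub: (-(x + 7)) - 5 = -14.
Step 3. [(-(x + 7)) - 5 = -14] peel the -5: add 5 from each side, so sub: -(x + 7) = -9.
Step 4. [-(x + 7) = -9] flip signs both sides. So neg: x + 7 = 9.
Step 5. [x + 7 = 9] +7 is outermost — subtract 7 both sides. So sub: x = 2.

Answer: x ∈ {2}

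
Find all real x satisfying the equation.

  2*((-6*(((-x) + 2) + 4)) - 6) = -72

Step 1. [2*((-6*(((-x) + 2) + 4)) - 6) = -72] leading coefficient 2: divide by 2, so div: (-6*(((-x) + 2) + 4)) - 6 = -36.
Step 2. [(-6*(((-x) + 2) + 4)) - 6 = -36] -6 divides every term; factor it out. So factor: (((-x) + 2) + 4) + 1 = 6.
Step 3. [(((-x) + 2) + 4) + 1 = 6] peel the +1: subtract 1 from each side, so sub: ((-x) + 2) + 4 = 5.
Step 4. [((-x) + 2) + 4 = 5] +4 is outermost — subtract 4 both sides, so sub: (-x) + 2 = 1.
Step 5. [(-x) + 2 = 1] the outer +2 inverts by subtracting 2. So sub: -x = -1.
Step 6. [-x = -1] flip signs both sides ⇒ neg: x = 1.

Answer: x ∈ {1}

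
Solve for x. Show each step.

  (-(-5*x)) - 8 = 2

Step 1. [(-(-5*x)) - 8 = 2] -8 is outermost — add 8 both sides ⇒ sub: -(-5*x) = 10.
Step 2. [-(-5*x) = 10] leading − — multiply by −1 ⇒ neg: -5*x = -10.
Step 3. [-5*x = -10] -5 out front; divide by -5. So div: x = 2.

Answer: x ∈ {2}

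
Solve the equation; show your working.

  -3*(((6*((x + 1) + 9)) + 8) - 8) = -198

Step 1. [-3*(((6*((x + 1) + 9)) + 8) - 8) = -198] divide by the outer -3. So div: ((6*((x + 1) + 9)) + 8) - 8 = 66.
Step 2. [((6*((x + 1) + 9)) + 8) - 8 = 66] 8 comes off first (add 8) ⇒ sub: (6*((x + 1) + 9)) + 8 = 74.
Step 3. [(6*((x + 1) + 9)) + 8 = 74] 8 comes off first (subtract 8) ⇒ sub: 6*((x + 1) + 9) = 66.
Step 4. [6*((x + 1) + 9) = 66] divide by the outer 6 ⇒ div: (x + 1) + 9 = 11.
Step 5. [(x + 1) + 9 = 11] peel the +9: subtract 9 from each side. So sub: x + 1 = 2.
Step 6. [x + 1 = 2] subtract 1: x sits inside (… + 1), so sub: x = 1.

Answer: x ∈ {1}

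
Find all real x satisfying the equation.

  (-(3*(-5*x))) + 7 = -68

Step 1. [(-(3*(-5*x))) + 7 = -68] +7 is outermost — subtract 7 both sides. So sub: -(3*(-5*x)) = -75.
Step 2. [-(3*(-5*x)) = -75] leading − — multiply by −1, so neg: 3*(-5*x) = 75.
Step 3. [3*(-5*x) = 75] LHS = 3·(…); ÷3 both sides, so div: -5*x = 25.
Step 4. [-5*x = 25] divide by the outer -5 ⇒ div: x = -5.

Answer: x ∈ {-5}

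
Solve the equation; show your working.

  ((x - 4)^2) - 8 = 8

Step 1. [((x - 4)^2) - 8 = 8] 8 comes off first (add 8). So sub: (x - 4)^2 = 16.
Step 2. [(x - 4)^2 = 16] √ both sides: 16 ≥ 0 gives two branches. So sqrt: x - 4 = 4 or -4.
Step 3. [x - 4 = 4 or -4] the outer -4 inverts by adding 4 ⇒ sub: x = 8 or 0.

Answer: x ∈ {0, 8}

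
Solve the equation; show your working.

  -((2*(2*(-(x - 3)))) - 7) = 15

Step 1. [-((2*(2*(-(x - 3)))) - 7) = 15] leading − — multiply by −1. So neg: (2*(2*(-(x - 3)))) - 7 = -15.
Step 2. [(2*(2*(-(x - 3)))) - 7 = -15] the outer -7 inverts by adding 7 ⇒ sub: 2*(2*(-(x - 3))) = -8.
Step 3. [2*(2*(-(x - 3))) = -8] leading coefficient 2: divide by 2. So div: 2*(-(x - 3)) = -4.
Step 4. [2*(-(x - 3)) = -4] 2·(inner) — divide through by 2. So div: -(x - 3) = -2.
Step 5. [-(x - 3) = -2] leading − — multiply by −1. So neg: x - 3 = 2.
Step 6. [x - 3 = 2] add 3: x sits inside (… - 3). So sub: x = 5.

Answer: x ∈ {5}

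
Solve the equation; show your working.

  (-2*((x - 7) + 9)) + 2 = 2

Step 1. [(-2*((x - 7) + 9)) + 2 = 2] -2 | LHS and -2 | 2: pull -2 out, so factor: ((x - 7) + 9) - 1 = -1.
Step 2. [((x - 7) + 9) - 1 = -1] peel the -1: add 1 from each side ⇒ sub: (x - 7) + 9 = 0.
Step 3. [(x - 7) + 9 = 0] +9 is outermost — subtract 9 both sides ⇒ sub: x - 7 = -9.
Step 4. [x - 7 = -9] -7 is outermost — add 7 both sides, so sub: x = -2.

Answer: x ∈ {-2}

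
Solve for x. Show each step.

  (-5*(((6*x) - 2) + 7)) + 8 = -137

Step 1. [(-5*(((6*x) - 2) + 7)) + 8 = -137] the outer +8 inverts by subtracting 8 ⇒ sub: -5*(((6*x) - 2) + 7) = -145.
Step 2. [-5*(((6*x) - 2) + 7) = -145] -5·(inner) — divide through by -5. So div: ((6*x) - 2) + 7 = 29.
Step 3. [((6*x) - 2) + 7 = 29] peel the +7: subtract 7 from each side, so sub: (6*x) - 2 = 22.
Step 4. [(6*x) - 2 = 22] peel the -2: add 2 from each side, so sub: 6*x = 24.
Step 5. [6*x = 24] 6 out front; divide by 6, so div: x = 4.

Answer: x ∈ {4}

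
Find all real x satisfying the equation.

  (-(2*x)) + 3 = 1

Step 1. [(-(2*x)) + 3 = 1] peel the +3: subtract 3 from each side ⇒ sub: -(2*x) = -2.
Step 2. [-(2*x) = -2] leading − — multiply by −1, so neg: 2*x = 2.
Step 3. [2*x = 2] 2·(inner) — divide through by 2, so div: x = 1.

Answer: x ∈ {1}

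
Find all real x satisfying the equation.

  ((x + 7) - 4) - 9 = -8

Step 1. [((x + 7) - 4) - 9 = -8] peel the -9: add 9 from each side ⇒ sub: (x + 7) - 4 = 1.
Step 2. [(x + 7) - 4 = 1] peel the -4: add 4 from each side. So sub: x + 7 = 5.
Step 3. [x + 7 = 5] peel the +7: subtract 7 from each side. So sub: x = -2.

Answer: x ∈ {-2}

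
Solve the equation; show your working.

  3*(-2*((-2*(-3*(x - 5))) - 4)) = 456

Step 1. [3*(-2*((-2*(-3*(x - 5))) - 4)) = 456] 3·(inner) — divide through by 3, so div: -2*((-2*(-3*(x - 5))) - 4) = 152.
Step 2. [-2*((-2*(-3*(x - 5))) - 4) = 152] -2·(inner) — divide through by -2. So div: (-2*(-3*(x - 5))) - 4 = -76.
Step 3. [(-2*(-3*(x - 5))) - 4 = -76] 4 comes off first (add 4). So sub: -2*(-3*(x - 5)) = -72.
Step 4. [-2*(-3*(x - 5)) = -72] -2·(inner) — divide through by -2, so div: -3*(x - 5) = 36.
Step 5. [-3*(x - 5) = 36] LHS = -3·(…); ÷-3 both sides, so div: x - 5 = -12.
Step 6. [x - 5 = -12] add 5: x sits inside (… - 5) ⇒ sub: x = -7.

Answer: x ∈ {-7}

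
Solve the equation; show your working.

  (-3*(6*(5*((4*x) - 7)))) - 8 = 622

Step 1. [(-3*(6*(5*((4*x) - 7)))) - 8 = 622] 8 comes off first (add 8). So sub: -3*(6*(5*((4*x) - 7))) = 630.
Step 2. [-3*(6*(5*((4*x) - 7))) = 630] -3 out front; divide by -3. So div: 6*(5*((4*x) - 7)) = -210.
Step 3. [6*(5*((4*x) - 7)) = -210] divide by the outer 6 ⇒ div: 5*((4*x) - 7) = -35.
Step 4. [5*((4*x) - 7) = -35] LHS = 5·(…); ÷5 both sides. So div: (4*x) - 7 = -7.
Step 5. [(4*x) - 7 = -7] the outer -7 inverts by adding 7, so sub: 4*x = 0.
Step 6. [4*x = 0] 4 out front; divide by 4. So div: x = 0.

Answer: x ∈ {0}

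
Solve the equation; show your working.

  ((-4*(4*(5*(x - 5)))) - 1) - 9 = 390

Step 1. [((-4*(4*(5*(x - 5)))) - 1) - 9 = 390] peel the -9: add 9 from each side ⇒ sub: (-4*(4*(5*(x - 5)))) - 1 = 399.
Step 2. [(-4*(4*(5*(x - 5)))) - 1 = 399] 1 comes off first (add 1), so sub: -4*(4*(5*(x - 5))) = 400.
Step 3. [-4*(4*(5*(x - 5))) = 400] leading coefficient -4: divide by -4, so div: 4*(5*(x - 5)) = -100.
Step 4. [4*(5*(x - 5)) = -100] leading coefficient 4: divide by 4, so div: 5*(x - 5) = -25.
Step 5. [5*(x - 5) = -25] LHS = 5·(…); ÷5 both sides. So div: x - 5 = -5.
Step 6. [x - 5 = -5] 5 comes off first (add 5). So sub: x = 0.

Answer: x ∈ {0}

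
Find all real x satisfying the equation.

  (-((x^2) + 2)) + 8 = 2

Step 1. [(-((x^2) + 2)) + 8 = 2] the outer +8 inverts by subtracting 8 ⇒ sub: -((x^2) + 2) = -6.
Step 2. [-((x^2) + 2) = -6] leading − — multiply by −1, so neg: (x^2) + 2 = 6.
Step 3. [(x^2) + 2 = 6] the outer +2 inverts by subtracting 2, so sub: x^2 = 4.
Step 4. [x^2 = 4] √ both sides: 4 ≥ 0 gives two branches ⇒ sqrt: x = 2 or -2.

Answer: x ∈ {-2, 2}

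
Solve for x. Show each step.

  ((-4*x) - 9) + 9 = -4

Step 1. [((-4*x) - 9) + 9 = -4] subtract 9: x sits inside (… + 9). So sub: (-4*x) - 9 = -13.
Step 2. [(-4*x) - 9 = -13] 9 comes off first (add 9), so sub: -4*x = -4.
Step 3. [-4*x = -4] LHS = -4·(…); ÷-4 both sides ⇒ div: x = 1.

Answer: x ∈ {1}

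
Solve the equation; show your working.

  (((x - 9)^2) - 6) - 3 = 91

Step 1. [(((x - 9)^2) - 6) - 3 = 91] the outer -3 inverts by adding 3. So sub: ((x - 9)^2) - 6 = 94.
Step 2. [((x - 9)^2) - 6 = 94] the outer -6 inverts by adding 6 ⇒ sub: (x - 9)^2 = 100.
Step 3. [(x - 9)^2 = 100] LHS squared, RHS 100 ≥ 0: apply √ (±) ⇒ sqrt: x - 9 = 10 or -10.
Step 4. [x - 9 = 10 or -10] -9 is outermost — add 9 both sides ⇒ sub: x = 19 or -1.

Answer: x ∈ {-1, 19}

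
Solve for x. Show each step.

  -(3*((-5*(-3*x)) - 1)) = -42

Step 1. [-(3*((-5*(-3*x)) - 1)) = -42] LHS negated; negate both sides ⇒ neg: 3*((-5*(-3*x)) - 1) = 42.
Step 2. [3*((-5*(-3*x)) - 1) = 42] leading coefficient 3: divide by 3, so div: (-5*(-3*x)) - 1 = 14.
Step 3. [(-5*(-3*x)) - 1 = 14] the outer -1 inverts by adding 1 ⇒ sub: -5*(-3*x) = 15.
Step 4. [-5*(-3*x) = 15] -5·(inner) — divide through by -5 ⇒ div: -3*x = -3.
Step 5. [-3*x = -3] LHS = -3·(…); ÷-3 both sides. So div: x = 1.

Answer: x ∈ {1}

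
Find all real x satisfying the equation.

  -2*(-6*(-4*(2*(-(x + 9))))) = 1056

Step 1. [-2*(-6*(-4*(2*(-(x + 9))))) = 1056] LHS = -2·(…); ÷-2 both sides. So div: -6*(-4*(2*(-(x + 9)))) = -528.
Step 2. [-6*(-4*(2*(-(x + 9)))) = -528] LHS = -6·(…); ÷-6 both sides. So div: -4*(2*(-(x + 9))) = 88.
Step 3. [-4*(2*(-(x + 9))) = 88] divide by the outer -4 ⇒ div: 2*(-(x + 9)) = -22.
Step 4. [2*(-(x + 9)) = -22] 2 out front; divide by 2 ⇒ div: -(x + 9) = -11.
Step 5. [-(x + 9) = -11] leading − — multiply by −1 ⇒ neg: x + 9 = 11.
Step 6. [x + 9 = 11] peel the +9: subtract 9 from each side ⇒ sub: x = 2.

Answer: x ∈ {2}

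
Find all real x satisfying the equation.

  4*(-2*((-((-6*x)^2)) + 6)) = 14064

Step 1. [4*(-2*((-((-6*x)^2)) + 6)) = 14064] divide by the outer 4, so div: -2*((-((-6*x)^2)) + 6) = 3516.
Step 2. [-2*((-((-6*x)^2)) + 6) = 3516] divide by the outer -2 ⇒ div: (-((-6*x)^2)) + 6 = -1758.
Step 3. [(-((-6*x)^2)) + 6 = -1758] +6 is outermost — subtract 6 both sides. So sub: -((-6*x)^2) = -1764.
Step 4. [-((-6*x)^2) = -1764] flip signs both sides ⇒ neg: (-6*x)^2 = 1764.
Step 5. [(-6*x)^2 = 1764] 1764 ≥ 0, LHS is (·)² — take ±√. So sqrt: -6*x = 42 or -42.
Step 6. [-6*x = 42 or -42] leading coefficient -6: divide by -6 ⇒ div: x = -7 or 7.

Answer: x ∈ {-7, 7}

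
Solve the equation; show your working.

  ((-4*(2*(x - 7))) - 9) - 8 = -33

Step 1. [((-4*(2*(x - 7))) - 9) - 8 = -33] 8 comes off first (add 8), so sub: (-4*(2*(x - 7))) - 9 = -25.
Step 2. [(-4*(2*(x - 7))) - 9 = -25] 9 comes off first (add 9). So sub: -4*(2*(x - 7)) = -16.
Step 3. [-4*(2*(x - 7)) = -16] divide by the outer -4 ⇒ div: 2*(x - 7) = 4.
Step 4. [2*(x - 7) = 4] leading coefficient 2: divide by 2, so div: x - 7 = 2.
Step 5. [x - 7 = 2] -7 is outermost — add 7 both sides ⇒ sub: x = 9.

Answer: x ∈ {9}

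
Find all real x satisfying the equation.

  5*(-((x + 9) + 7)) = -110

Step 1. [5*(-((x + 9) + 7)) = -110] 5·(inner) — divide through by 5 ⇒ div: -((x + 9) + 7) = -22.
Step 2. [-((x + 9) + 7) = -22] flip signs both sides. So neg: (x + 9) + 7 = 22.
Step 3. [(x + 9) + 7 = 22] 7 comes off first (subtract 7) ⇒ sub: x + 9 = 15.
Step 4. [x + 9 = 15] the outer +9 inverts by subtracting 9, so sub: x = 6.

Answer: x ∈ {6}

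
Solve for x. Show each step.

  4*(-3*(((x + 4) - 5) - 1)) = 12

Step 1. [4*(-3*(((x + 4) - 5) - 1)) = 12] LHS = 4·(…); ÷4 both sides, so div: -3*(((x + 4) - 5) - 1) = 3.
Step 2. [-3*(((x + 4) - 5) - 1) = 3] -3 out front; divide by -3, so div: ((x + 4) - 5) - 1 = -1.
Step 3. [((x + 4) - 5) - 1 = -1] 1 comes off first (add 1). So sub: (x + 4) - 5 = 0.
Step 4. [(x + 4) - 5 = 0] add 5: x sits inside (… - 5), so sub: x + 4 = 5.
Step 5. [x + 4 = 5] the outer +4 inverts by subtracting 4, so sub: x = 1.

Answer: x ∈ {1}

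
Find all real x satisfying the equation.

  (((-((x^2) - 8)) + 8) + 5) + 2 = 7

Step 1. [(((-((x^2) - 8)) + 8) + 5) + 2 = 7] peel the +2: subtract 2 from each side ⇒ sub: ((-((x^2) - 8)) + 8) + 5 = 5.
Step 2. [((-((x^2) - 8)) + 8) + 5 = 5] +5 is outermost — subtract 5 both sides ⇒ sub: (-((x^2) - 8)) + 8 = 0.
Step 3. [(-((x^2) - 8)) + 8 = 0] the outer +8 inverts by subtracting 8. So sub: -((x^2) - 8) = -8.
Step 4. [-((x^2) - 8) = -8] leading − — multiply by −1. So neg: (x^2) - 8 = 8.
Step 5. [(x^2) - 8 = 8] -8 is outermost — add 8 both sides, so sub: x^2 = 16.
Step 6. [x^2 = 16] √ both sides: 16 ≥ 0 gives two branches ⇒ sqrt: x = 4 or -4.

Answer: x ∈ {-4, 4}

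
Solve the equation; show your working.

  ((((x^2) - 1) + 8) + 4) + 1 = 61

Step 1. [((((x^2) - 1) + 8) + 4) + 1 = 61] the outer +1 inverts by subtracting 1 ⇒ sub: (((x^2) - 1) + 8) + 4 = 60.
Step 2. [(((x^2) - 1) + 8) + 4 = 60] +4 is outermost — subtract 4 both sides ⇒ sub: ((x^2) - 1) + 8 = 56.
Step 3. [((x^2) - 1) + 8 = 56] subtract 8: x sits inside (… + 8), so sub: (x^2) - 1 = 48.
Step 4. [(x^2) - 1 = 48] add 1: x sits inside (… - 1) ⇒ sub: x^2 = 49.
Step 5. [x^2 = 49] LHS squared, RHS 49 ≥ 0: apply √ (±), so sqrt: x = 7 or -7.

Answer: x ∈ {-7, 7}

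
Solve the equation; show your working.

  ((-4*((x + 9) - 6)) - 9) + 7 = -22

Step 1. [((-4*((x + 9) - 6)) - 9) + 7 = -22] peel the +7: subtract 7 from each side, so sub: (-4*((x + 9) - 6)) - 9 = -29.
Step 2. [(-4*((x + 9) - 6)) - 9 = -29] add 9: x sits inside (… - 9) ⇒ sub: -4*((x + 9) - 6) = -20.
Step 3. [-4*((x + 9) - 6) = -20] leading coefficient -4: divide by -4, so div: (x + 9) - 6 = 5.
Step 4. [(x + 9) - 6 = 5] the outer -6 inverts by adding 6. So sub: x + 9 = 11.
Step 5. [x + 9 = 11] peel the +9: subtract 9 from each side. So sub: x = 2.

Answer: x ∈ {2}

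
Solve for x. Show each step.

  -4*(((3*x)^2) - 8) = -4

Step 1. [-4*(((3*x)^2) - 8) = -4] -4 out front; divide by -4 ⇒ div: ((3*x)^2) - 8 = 1.
Step 2. [((3*x)^2) - 8 = 1] add 8: x sits inside (… - 8). So sub: (3*x)^2 = 9.
Step 3. [(3*x)^2 = 9] LHS squared, RHS 9 ≥ 0: apply √ (±) ⇒ sqrt: 3*x = 3 or -3.
Step 4. [3*x = 3 or -3] 3 out front; divide by 3. So div: x = 1 or -1.

Answer: x ∈ {-1, 1}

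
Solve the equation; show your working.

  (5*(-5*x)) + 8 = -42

Step 1. [(5*(-5*x)) + 8 = -42] 8 comes off first (subtract 8), so sub: 5*(-5*x) = -50.
Step 2. [5*(-5*x) = -50] leading coefficient 5: divide by 5, so div: -5*x = -10.
Step 3. [-5*x = -10] -5 out front; divide by -5 ⇒ div: x = 2.

Answer: x ∈ {2}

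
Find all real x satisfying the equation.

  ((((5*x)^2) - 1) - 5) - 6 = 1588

Step 1. [((((5*x)^2) - 1) - 5) - 6 = 1588] add 6: x sits inside (… - 6) ⇒ sub: (((5*x)^2) - 1) - 5 = 1594.
Step 2. [(((5*x)^2) - 1) - 5 = 1594] the outer -5 inverts by adding 5. So sub: ((5*x)^2) - 1 = 1599.
Step 3. [((5*x)^2) - 1 = 1599] 1 comes off first (add 1) ⇒ sub: (5*x)^2 = 1600.
Step 4. [(5*x)^2 = 1600] 1600 ≥ 0, LHS is (·)² — take ±√, so sqrt: 5*x = 40 or -40.
Step 5. [5*x = 40 or -40] 5 out front; divide by 5 ⇒ div: x = 8 or -8.

Answer: x ∈ {-8, 8}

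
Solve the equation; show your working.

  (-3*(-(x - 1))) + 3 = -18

Step 1. [(-3*(-(x - 1))) + 3 = -18] subtract 3: x sits inside (… + 3). So sub: -3*(-(x - 1)) = -21.
Step 2. [-3*(-(x - 1)) = -21] divide by the outer -3. So div: -(x - 1) = 7.
Step 3. [-(x - 1) = 7] flip signs both sides, so neg: x - 1 = -7.
Step 4. [x - 1 = -7] peel the -1: add 1 from each side ⇒ sub: x = -6.

Answer: x ∈ {-6}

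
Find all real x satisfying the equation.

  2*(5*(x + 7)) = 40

Step 1. [2*(5*(x + 7)) = 40] 2 out front; divide by 2, so div: 5*(x + 7) = 20.
Step 2. [5*(x + 7) = 20] 5 out front; divide by 5 ⇒ div: x + 7 = 4.
Step 3. [x + 7 = 4] peel the +7: subtract 7 from each side ⇒ sub: x = -3.

Answer: x ∈ {-3}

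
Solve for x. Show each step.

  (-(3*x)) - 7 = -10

Step 1. [(-(3*x)) - 7 = -10] 7 comes off first (add 7) ⇒ sub: -(3*x) = -3.
Step 2. [-(3*x) = -3] flip signs both sides. So neg: 3*x = 3.
Step 3. [3*x = 3] leading coefficient 3: divide by 3, so div: x = 1.

Answer: x ∈ {1}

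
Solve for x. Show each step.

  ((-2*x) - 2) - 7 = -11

Step 1. [((-2*x) - 2) - 7 = -11] 7 comes off first (add 7), so sub: (-2*x) - 2 = -4.
Step 2. [(-2*x) - 2 = -4] common factor -2 (LHS and -4) — divide through ⇒ factor: x + 1 = 2.
Step 3. [x + 1 = 2] subtract 1: x sits inside (… + 1), so sub: x = 1.

Answer: x ∈ {1}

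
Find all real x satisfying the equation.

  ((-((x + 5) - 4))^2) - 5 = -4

Step 1. [((-((x + 5) - 4))^2) - 5 = -4] the outer -5 inverts by adding 5. So sub: (-((x + 5) - 4))^2 = 1.
Step 2. [(-((x + 5) - 4))^2 = 1] LHS squared, RHS 1 ≥ 0: apply √ (±), so sqrt: -((x + 5) - 4) = 1 or -1.
Step 3. [-((x + 5) - 4) = 1 or -1] leading − — multiply by −1, so neg: (x + 5) - 4 = -1 or 1.
Step 4. [(x + 5) - 4 = -1 or 1] peel the -4: add 4 from each side, so sub: x + 5 = 3 or 5.
Step 5. [x + 5 = 3 or 5] 5 comes off first (subtract 5), so sub: x = -2 or 0.

Answer: x ∈ {-2, 0}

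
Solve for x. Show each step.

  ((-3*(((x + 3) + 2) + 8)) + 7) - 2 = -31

Step 1. [((-3*(((x + 3) + 2) + 8)) + 7) - 2 = -31] peel the -2: add 2 from each side. So sub: (-3*(((x + 3) + 2) + 8)) + 7 = -29.
Step 2. [(-3*(((x + 3) + 2) + 8)) + 7 = -29] +7 is outermost — subtract 7 both sides, so sub: -3*(((x + 3) + 2) + 8) = -36.
Step 3. [-3*(((x + 3) + 2) + 8) = -36] -3 out front; divide by -3. So div: ((x + 3) + 2) + 8 = 12.
Step 4. [((x + 3) + 2) + 8 = 12] 8 comes off first (subtract 8), so sub: (x + 3) + 2 = 4.
Step 5. [(x + 3) + 2 = 4] +2 is outermost — subtract 2 both sides ⇒ sub: x + 3 = 2.
Step 6. [x + 3 = 2] 3 comes off first (subtract 3) ⇒ sub: x = -1.

Answer: x ∈ {-1}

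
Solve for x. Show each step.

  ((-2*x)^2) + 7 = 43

Step 1. [((-2*x)^2) + 7 = 43] the outer +7 inverts by subtracting 7, so sub: (-2*x)^2 = 36.
Step 2. [(-2*x)^2 = 36] √ both sides: 36 ≥ 0 gives two branches. So sqrt: -2*x = 6 or -6.
Step 3. [-2*x = 6 or -6] leading coefficient -2: divide by -2, so div: x = -3 or 3.

Answer: x ∈ {-3, 3}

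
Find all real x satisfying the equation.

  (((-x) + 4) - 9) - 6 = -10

Step 1. [(((-x) + 4) - 9) - 6 = -10] the outer -6 inverts by adding 6, so sub: ((-x) + 4) - 9 = -4.
Step 2. [((-x) + 4) - 9 = -4] add 9: x sits inside (… - 9). So sub: (-x) + 4 = 5.
Step 3. [(-x) + 4 = 5] subtract 4: x sits inside (… + 4) ⇒ sub: -x = 1.
Step 4. [-x = 1] flip signs both sides. So neg: x = -1.

Answer: x ∈ {-1}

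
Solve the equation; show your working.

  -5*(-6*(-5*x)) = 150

Step 1. [-5*(-6*(-5*x)) = 150] -5·(inner) — divide through by -5 ⇒ div: -6*(-5*x) = -30.
Step 2. [-6*(-5*x) = -30] -6·(inner) — divide through by -6 ⇒ div: -5*x = 5.
Step 3. [-5*x = 5] -5·(inner) — divide through by -5, so div: x = -1.

Answer: x ∈ {-1}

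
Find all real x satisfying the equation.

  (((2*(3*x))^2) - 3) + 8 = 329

Step 1. [(((2*(3*x))^2) - 3) + 8 = 329] peel the +8: subtract 8 from each side. So sub: ((2*(3*x))^2) - 3 = 321.
Step 2. [((2*(3*x))^2) - 3 = 321] -3 is outermost — add 3 both sides, so sub: (2*(3*x))^2 = 324.
Step 3. [(2*(3*x))^2 = 324] LHS squared, RHS 324 ≥ 0: apply √ (±), so sqrt: 2*(3*x) = 18 or -18.
Step 4. [2*(3*x) = 18 or -18] leading coefficient 2: divide by 2 ⇒ div: 3*x = 9 or -9.
Step 5. [3*x = 9 or -9] leading coefficient 3: divide by 3. So div: x = 3 or -3.

Answer: x ∈ {-3, 3}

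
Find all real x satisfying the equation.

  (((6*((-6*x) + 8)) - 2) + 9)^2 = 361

Step 1. [(((6*((-6*x) + 8)) - 2) + 9)^2 = 361] 361 ≥ 0, LHS is (·)² — take ±√, so sqrt: ((6*((-6*x) + 8)) - 2) + 9 = 19 or -19.
Step 2. [((6*((-6*x) + 8)) - 2) + 9 = 19 or -19] +9 is outermost — subtract 9 both sides. So sub: (6*((-6*x) + 8)) - 2 = 10 or -28.
Step 3. [(6*((-6*x) + 8)) - 2 = 10 or -28] 2 comes off first (add 2), so sub: 6*((-6*x) + 8) = 12 or -26.
Step 4. [6*((-6*x) + 8) = 12 or -26] 6 out front; divide by 6 ⇒ div: (-6*x) + 8 = 2 or -13/3.
Step 5. [(-6*x) + 8 = 2 or -13/3] the outer +8 inverts by subtracting 8, so sub: -6*x = -6 or -37/3.
Step 6. [-6*x = -6 or -37/3] leading coefficient -6: divide by -6, so div: x = 1 or 37/18.

Answer: x ∈ {1, 37/18}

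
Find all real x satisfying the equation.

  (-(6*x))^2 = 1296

Step 1. [(-(6*x))^2 = 1296] √ both sides: 1296 ≥ 0 gives two branches, so sqrt: -(6*x) = 36 or -36.
Step 2. [-(6*x) = 36 or -36] leading − — multiply by −1 ⇒ neg: 6*x = -36 or 36.
Step 3. [6*x = -36 or 36] LHS = 6·(…); ÷6 both sides ⇒ div: x = -6 or 6.

Answer: x ∈ {-6, 6}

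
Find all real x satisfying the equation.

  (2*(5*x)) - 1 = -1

Step 1. [(2*(5*x)) - 1 = -1] the outer -1 inverts by adding 1, so sub: 2*(5*x) = 0.
Step 2. [2*(5*x) = 0] 2·(inner) — divide through by 2 ⇒ div: 5*x = 0.
Step 3. [5*x = 0] 5·(inner) — divide through by 5 ⇒ div: x = 0.

Answer: x ∈ {0}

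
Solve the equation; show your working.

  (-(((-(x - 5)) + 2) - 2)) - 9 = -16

Step 1. [(-(((-(x - 5)) + 2) - 2)) - 9 = -16] the outer -9 inverts by adding 9. So sub: -(((-(x - 5)) + 2) - 2) = -7.
Step 2. [-(((-(x - 5)) + 2) - 2) = -7] flip signs both sides ⇒ neg: ((-(x - 5)) + 2) - 2 = 7.
Step 3. [((-(x - 5)) + 2) - 2 = 7] add 2: x sits inside (… - 2). So sub: (-(x - 5)) + 2 = 9.
Step 4. [(-(x - 5)) + 2 = 9] peel the +2: subtract 2 from each side. So sub: -(x - 5) = 7.
Step 5. [-(x - 5) = 7] flip signs both sides. So neg: x - 5 = -7.
Step 6. [x - 5 = -7] -5 is outermost — add 5 both sides. So sub: x = -2.

Answer: x ∈ {-2}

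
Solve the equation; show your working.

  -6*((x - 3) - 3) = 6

Step 1. [-6*((x - 3) - 3) = 6] LHS = -6·(…); ÷-6 both sides, so div: (x - 3) - 3 = -1.
Step 2. [(x - 3) - 3 = -1] add 3: x sits inside (… - 3) ⇒ sub: x - 3 = 2.
Step 3. [x - 3 = 2] add 3: x sits inside (… - 3) ⇒ sub: x = 5.

Answer: x ∈ {5}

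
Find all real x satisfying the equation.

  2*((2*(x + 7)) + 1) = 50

Step 1. [2*((2*(x + 7)) + 1) = 50] leading coefficient 2: divide by 2, so div: (2*(x + 7)) + 1 = 25.
Step 2. [(2*(x + 7)) + 1 = 25] 1 comes off first (subtract 1). So sub: 2*(x + 7) = 24.
Step 3. [2*(x + 7) = 24] 2·(inner) — divide through by 2 ⇒ div: x + 7 = 12.
Step 4. [x + 7 = 12] subtract 7: x sits inside (… + 7) ⇒ sub: x = 5.

Answer: x ∈ {5}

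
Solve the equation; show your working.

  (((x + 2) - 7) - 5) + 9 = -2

Step 1. [(((x + 2) - 7) - 5) + 9 = -2] 9 comes off first (subtract 9). So sub: ((x + 2) - 7) - 5 = -11.
Step 2. [((x + 2) - 7) - 5 = -11] 5 comes off first (add 5), so sub: (x + 2) - 7 = -6.
Step 3. [(x + 2) - 7 = -6] 7 comes off first (add 7) ⇒ sub: x + 2 = 1.
Step 4. [x + 2 = 1] +2 is outermost — subtract 2 both sides. So sub: x = -1.

Answer: x ∈ {-1}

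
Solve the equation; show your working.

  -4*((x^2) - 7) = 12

Step 1. [-4*((x^2) - 7) = 12] -4·(inner) — divide through by -4. So div: (x^2) - 7 = -3.
Step 2. [(x^2) - 7 = -3] add 7: x sits inside (… - 7) ⇒ sub: x^2 = 4.
Step 3. [x^2 = 4] √ both sides: 4 ≥ 0 gives two branches. So sqrt: x = 2 or -2.

Answer: x ∈ {-2, 2}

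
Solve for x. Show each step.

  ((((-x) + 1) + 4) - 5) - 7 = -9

Step 1. [((((-x) + 1) + 4) - 5) - 7 = -9] -7 is outermost — add 7 both sides. So sub: (((-x) + 1) + 4) - 5 = -2.
Step 2. [(((-x) + 1) + 4) - 5 = -2] add 5: x sits inside (… - 5), so sub: ((-x) + 1) + 4 = 3.
Step 3. [((-x) + 1) + 4 = 3] the outer +4 inverts by subtracting 4. So sub: (-x) + 1 = -1.
Step 4. [(-x) + 1 = -1] 1 comes off first (subtract 1). So sub: -x = -2.
Step 5. [-x = -2] flip signs both sides, so neg: x = 2.

Answer: x ∈ {2}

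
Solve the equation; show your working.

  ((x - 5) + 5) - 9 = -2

Step 1. [((x - 5) + 5) - 9 = -2] -9 is outermost — add 9 both sides, so sub: (x - 5) + 5 = 7.
Step 2. [(x - 5) + 5 = 7] 5 comes off first (subtract 5) ⇒ sub: x - 5 = 2.
Step 3. [x - 5 = 2] the outer -5 inverts by adding 5, so sub: x = 7.

Answer: x ∈ {7}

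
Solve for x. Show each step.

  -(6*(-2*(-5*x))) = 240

Step 1. [-(6*(-2*(-5*x))) = 240] leading − — multiply by −1. So neg: 6*(-2*(-5*x)) = -240.
Step 2. [6*(-2*(-5*x)) = -240] leading coefficient 6: divide by 6 ⇒ div: -2*(-5*x) = -40.
Step 3. [-2*(-5*x) = -40] leading coefficient -2: divide by -2. So div: -5*x = 20.
Step 4. [-5*x = 20] divide by the outer -5. So div: x = -4.

Answer: x ∈ {-4}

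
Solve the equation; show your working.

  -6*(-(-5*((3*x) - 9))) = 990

Step 1. [-6*(-(-5*((3*x) - 9))) = 990] -6 out front; divide by -6. So div: -(-5*((3*x) - 9)) = -165.
Step 2. [-(-5*((3*x) - 9)) = -165] LHS negated; negate both sides ⇒ neg: -5*((3*x) - 9) = 165.
Step 3. [-5*((3*x) - 9) = 165] -5 out front; divide by -5, so div: (3*x) - 9 = -33.
Step 4. [(3*x) - 9 = -33] -9 is outermost — add 9 both sides ⇒ sub: 3*x = -24.
Step 5. [3*x = -24] divide by the outer 3 ⇒ div: x = -8.

Answer: x ∈ {-8}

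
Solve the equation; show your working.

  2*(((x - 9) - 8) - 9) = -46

Step 1. [2*(((x - 9) - 8) - 9) = -46] 2 out front; divide by 2 ⇒ div: ((x - 9) - 8) - 9 = -23.
Step 2. [((x - 9) - 8) - 9 = -23] -9 is outermost — add 9 both sides. So sub: (x - 9) - 8 = -14.
Step 3. [(x - 9) - 8 = -14] the outer -8 inverts by adding 8 ⇒ sub: x - 9 = -6.
Step 4. [x - 9 = -6] add 9: x sits inside (… - 9), so sub: x = 3.

Answer: x ∈ {3}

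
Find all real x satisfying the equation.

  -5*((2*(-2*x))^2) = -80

Step 1. [-5*((2*(-2*x))^2) = -80] -5·(inner) — divide through by -5, so div: (2*(-2*x))^2 = 16.
Step 2. [(2*(-2*x))^2 = 16] √ both sides: 16 ≥ 0 gives two branches. So sqrt: 2*(-2*x) = 4 or -4.
Step 3. [2*(-2*x) = 4 or -4] 2 out front; divide by 2, so div: -2*x = 2 or -2.
Step 4. [-2*x = 2 or -2] LHS = -2·(…); ÷-2 both sides, so div: x = -1 or 1.

Answer: x ∈ {-1, 1}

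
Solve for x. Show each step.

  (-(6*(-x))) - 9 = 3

Step 1. [(-(6*(-x))) - 9 = 3] the outer -9 inverts by adding 9, so sub: -(6*(-x)) = 12.
Step 2. [-(6*(-x)) = 12] flip signs both sides. So neg: 6*(-x) = -12.
Step 3. [6*(-x) = -12] 6 out front; divide by 6 ⇒ div: -x = -2.
Step 4. [-x = -2] flip signs both sides ⇒ neg: x = 2.

Answer: x ∈ {2}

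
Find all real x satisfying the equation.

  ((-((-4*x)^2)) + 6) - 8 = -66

Step 1. [((-((-4*x)^2)) + 6) - 8 = -66] add 8: x sits inside (… - 8), so sub: (-((-4*x)^2)) + 6 = -58.
Step 2. [(-((-4*x)^2)) + 6 = -58] 6 comes off first (subtract 6), so sub: -((-4*x)^2) = -64.
Step 3. [-((-4*x)^2) = -64] flip signs both sides ⇒ neg: (-4*x)^2 = 64.
Step 4. [(-4*x)^2 = 64] LHS squared, RHS 64 ≥ 0: apply √ (±), so sqrt: -4*x = 8 or -8.
Step 5. [-4*x = 8 or -8] -4·(inner) — divide through by -4, so div: x = -2 or 2.

Answer: x ∈ {-2, 2}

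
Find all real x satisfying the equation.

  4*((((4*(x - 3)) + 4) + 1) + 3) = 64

Step 1. [4*((((4*(x - 3)) + 4) + 1) + 3) = 64] 4 out front; divide by 4. So div: (((4*(x - 3)) + 4) + 1) + 3 = 16.
Step 2. [(((4*(x - 3)) + 4) + 1) + 3 = 16] peel the +3: subtract 3 from each side. So sub: ((4*(x - 3)) + 4) + 1 = 13.
Step 3. [((4*(x - 3)) + 4) + 1 = 13] the outer +1 inverts by subtracting 1, so sub: (4*(x - 3)) + 4 = 12.
Step 4. [(4*(x - 3)) + 4 = 12] subtract 4: x sits inside (… + 4), so sub: 4*(x - 3) = 8.
Step 5. [4*(x - 3) = 8] 4 out front; divide by 4, so div: x - 3 = 2.
Step 6. [x - 3 = 2] add 3: x sits inside (… - 3), so sub: x = 5.

Answer: x ∈ {5}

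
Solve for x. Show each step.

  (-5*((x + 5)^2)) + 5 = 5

Step 1. [(-5*((x + 5)^2)) + 5 = 5] +5 is outermost — subtract 5 both sides, so sub: -5*((x + 5)^2) = 0.
Step 2. [-5*((x + 5)^2) = 0] -5 out front; divide by -5 ⇒ div: (x + 5)^2 = 0.
Step 3. [(x + 5)^2 = 0] LHS squared, RHS 0 ≥ 0: apply √ (±), so sqrt: x + 5 = 0.
Step 4. [x + 5 = 0] peel the +5: subtract 5 from each side, so sub: x = -5.

Answer: x ∈ {-5}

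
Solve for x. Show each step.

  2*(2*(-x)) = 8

Step 1. [2*(2*(-x)) = 8] 2 out front; divide by 2, so div: 2*(-x) = 4.
Step 2. [2*(-x) = 4] 2·(inner) — divide through by 2 ⇒ div: -x = 2.
Step 3. [-x = 2] LHS negated; negate both sides. So neg: x = -2.

Answer: x ∈ {-2}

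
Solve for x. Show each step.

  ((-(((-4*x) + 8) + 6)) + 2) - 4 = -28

Step 1. [((-(((-4*x) + 8) + 6)) + 2) - 4 = -28] peel the -4: add 4 from each side ⇒ sub: (-(((-4*x) + 8) + 6)) + 2 = -24.
Step 2. [(-(((-4*x) + 8) + 6)) + 2 = -24] 2 comes off first (subtract 2) ⇒ sub: -(((-4*x) + 8) + 6) = -26.
Step 3. [-(((-4*x) + 8) + 6) = -26] leading − — multiply by −1 ⇒ neg: ((-4*x) + 8) + 6 = 26.
Step 4. [((-4*x) + 8) + 6 = 26] peel the +6: subtract 6 from each side. So sub: (-4*x) + 8 = 20.
Step 5. [(-4*x) + 8 = 20] the outer +8 inverts by subtracting 8. So sub: -4*x = 12.
Step 6. [-4*x = 12] -4 out front; divide by -4. So div: x = -3.

Answer: x ∈ {-3}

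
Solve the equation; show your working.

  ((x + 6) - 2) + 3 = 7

Step 1. [((x + 6) - 2) + 3 = 7] +3 is outermost — subtract 3 both sides. So sub: (x + 6) - 2 = 4.
Step 2. [(x + 6) - 2 = 4] add 2: x sits inside (… - 2). So sub: x + 6 = 6.
Step 3. [x + 6 = 6] subtract 6: x sits inside (… + 6). So sub: x = 0.

Answer: x ∈ {0}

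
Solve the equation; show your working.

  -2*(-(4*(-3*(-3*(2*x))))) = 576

Step 1. [-2*(-(4*(-3*(-3*(2*x))))) = 576] leading coefficient -2: divide by -2, so div: -(4*(-3*(-3*(2*x)))) = -288.
Step 2. [-(4*(-3*(-3*(2*x)))) = -288] leading − — multiply by −1 ⇒ neg: 4*(-3*(-3*(2*x))) = 288.
Step 3. [4*(-3*(-3*(2*x))) = 288] LHS = 4·(…); ÷4 both sides, so div: -3*(-3*(2*x)) = 72.
Step 4. [-3*(-3*(2*x)) = 72] LHS = -3·(…); ÷-3 both sides. So div: -3*(2*x) = -24.
Step 5. [-3*(2*x) = -24] -3 out front; divide by -3. So div: 2*x = 8.
Step 6. [2*x = 8] LHS = 2·(…); ÷2 both sides, so div: x = 4.

Answer: x ∈ {4}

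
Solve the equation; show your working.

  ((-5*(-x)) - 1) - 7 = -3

Step 1. [((-5*(-x)) - 1) - 7 = -3] -7 is outermost — add 7 both sides. So sub: (-5*(-x)) - 1 = 4.
Step 2. [(-5*(-x)) - 1 = 4] peel the -1: add 1 from each side. So sub: -5*(-x) = 5.
Step 3. [-5*(-x) = 5] -5·(inner) — divide through by -5. So div: -x = -1.
Step 4. [-x = -1] flip signs both sides. So neg: x = 1.

Answer: x ∈ {1}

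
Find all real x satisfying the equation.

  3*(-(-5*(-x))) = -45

Step 1. [3*(-(-5*(-x))) = -45] leading coefficient 3: divide by 3, so div: -(-5*(-x)) = -15.
Step 2. [-(-5*(-x)) = -15] flip signs both sides, so neg: -5*(-x) = 15.
Step 3. [-5*(-x) = 15] -5·(inner) — divide through by -5 ⇒ div: -x = -3.
Step 4. [-x = -3] leading − — multiply by −1. So neg: x = 3.

Answer: x ∈ {3}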